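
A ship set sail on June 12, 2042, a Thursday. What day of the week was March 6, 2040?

Tuesday

Count forward from the earlier date (March 6, 2040) to the later (June 12, 2042):
March 6, 2040 → March 6, 2041: 365 days.
March 6, 2041 → March 6, 2042: 365 days.
March 2042: 31 − 6 = 25 days remain.
Then April (30), May (31): 30 + 31 = 61 days.
June 1–12, 2042: 12 days.
Residual: 98 days.
Total: 828 days.
828 mod 7 = 2, so 2 days before Thursday is Tuesday.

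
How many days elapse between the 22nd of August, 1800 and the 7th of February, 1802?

August 1800: 31 − 22 = 9 days remain.
Then 17 full months totalling 518 days.
February 1–7, 1802: 7 days (1802 is not a leap year).
Total: 9 + 518 + 7 = 534 days.

534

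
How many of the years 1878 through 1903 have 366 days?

5

Years divisible by 4 in [1878, 1903]: 1880, 1884, 1888, 1892, 1896, 1900.
Of these, 1900 is divisible by 100 but not 400, so not leap.
Leap years: 6 − 1 = 5.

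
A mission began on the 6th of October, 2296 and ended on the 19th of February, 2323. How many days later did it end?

9631

From October 6, 2296 to October 6, 2322: 26 years, of which 5 contain a Feb 29 — 21×365 + 5×366 = 9495 days.
(2300 is not a leap year (divisible by 100 but not 400).)
October 2322: 31 − 6 = 25 days remain.
Then November (30), December (31), January (31): 30 + 31 + 31 = 92 days.
February 1–19, 2323: 19 days (2323 is not a leap year).
Residual: 136 days.
Total: 9631 days.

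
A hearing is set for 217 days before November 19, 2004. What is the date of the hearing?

April 16, 2004

Count 217 days before November 19, 2004:
April 2004: 30 − 16 = 14 days remain.
Then May (31), June (30), July (31), August (31), September (30), October (31): 31 + 30 + 31 + 31 + 30 + 31 = 184 days.
November 1–19, 2004: 19 days.
Total: 14 + 184 + 19 = 217 days.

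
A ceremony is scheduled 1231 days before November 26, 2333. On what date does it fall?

July 14, 2330

Count 1231 days before November 26, 2333:
July 14, 2330 → July 14, 2331: 365 days.
July 14, 2331 → July 14, 2332: 366 days (2332 is a leap year).
July 14, 2332 → July 14, 2333: 365 days.
July 2333: 31 − 14 = 17 days remain.
Then August (31), September (30), October (31): 31 + 30 + 31 = 92 days.
November 1–26, 2333: 26 days.
Residual: 135 days.
Total: 1231 days.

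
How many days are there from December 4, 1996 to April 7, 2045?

17656

Day-of-year of December 4, 1996: 339.
Day-of-year of April 7, 2045: 97.
1996 has 366 days, so 366 − 339 = 27 days remain in 1996.
Full years 1997–2044: 36 common + 12 leap = 36×365 + 12×366 = 17532 days.
Total: 27 + 17532 + 97 = 17656 days.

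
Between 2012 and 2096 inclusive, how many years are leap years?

22

Years divisible by 4: 2012, 2016, …, 2096 — 22 in all.
No century exceptions apply. Count: 22.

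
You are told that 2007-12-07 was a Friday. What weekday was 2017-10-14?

Day-of-year of December 7, 2007: 341.
Day-of-year of October 14, 2017: 287.
2007 has 365 days, so 365 − 341 = 24 days remain in 2007.
Full years 2008–2016: 6 common + 3 leap = 6×365 + 3×366 = 3288 days.
Total: 24 + 3288 + 287 = 3599 days.
3599 mod 7 = 1, so 1 day after Friday is Saturday.

Saturday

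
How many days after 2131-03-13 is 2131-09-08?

179

March 2131: 31 − 13 = 18 days remain.
Then April (30), May (31), June (30), July (31), August (31): 30 + 31 + 30 + 31 + 31 = 153 days.
September 1–8, 2131: 8 days.
Total: 18 + 153 + 8 = 179 days.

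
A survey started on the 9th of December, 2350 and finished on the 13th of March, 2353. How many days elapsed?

Day-of-year of December 9, 2350: 343.
Day-of-year of March 13, 2353: 72.
2350 has 365 days, so 365 − 343 = 22 days remain in 2350.
Full years: 2351: 365; 2352: 366. Sum = 731.
Total: 22 + 731 + 72 = 825 days.

825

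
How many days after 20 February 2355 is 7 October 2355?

229

February 2355: 28 − 20 = 8 days remain (2355 is not a leap year, so February has 28 days).
Then March (31), April (30), May (31), June (30), July (31), August (31), September (30): 31 + 30 + 31 + 30 + 31 + 31 + 30 = 214 days.
October 1–7, 2355: 7 days.
Total: 8 + 214 + 7 = 229 days.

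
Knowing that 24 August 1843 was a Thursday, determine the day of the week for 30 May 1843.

Tuesday

Count forward from the earlier date (May 30, 1843) to the later (August 24, 1843):
May 1843: 31 − 30 = 1 day remains.
Then June (30), July (31): 30 + 31 = 61 days.
August 1–24, 1843: 24 days.
Total: 1 + 61 + 24 = 86 days.
86 mod 7 = 2, so 2 days before Thursday is Tuesday.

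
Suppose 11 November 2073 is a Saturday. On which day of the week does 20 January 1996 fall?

Saturday

Count forward from the earlier date (January 20, 1996) to the later (November 11, 2073):
From January 20, 1996 to January 20, 2073: 77 years, of which 20 contain a Feb 29 — 57×365 + 20×366 = 28125 days.
(2000 is a leap year (divisible by 400).)
January 2073: 31 − 20 = 11 days remain.
Then 9 full months totalling 273 days.
November 1–11, 2073: 11 days.
Residual: 295 days.
Total: 28420 days.
28420 is a multiple of 7, so 20 January 1996 falls on the same weekday: Saturday.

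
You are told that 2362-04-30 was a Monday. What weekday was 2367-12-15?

Friday

Day-of-year of April 30, 2362: 120.
Day-of-year of December 15, 2367: 349.
2362 has 365 days, so 365 − 120 = 245 days remain in 2362.
Full years: 2363: 365; 2364: 366; 2365: 365; 2366: 365. Sum = 1461.
Total: 245 + 1461 + 349 = 2055 days.
2055 mod 7 = 4, so 4 days after Monday is Friday.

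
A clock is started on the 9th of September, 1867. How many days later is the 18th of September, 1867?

9

Within September 1867: 18 − 9 = 9 days.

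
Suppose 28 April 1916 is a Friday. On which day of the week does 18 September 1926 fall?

Saturday

Day-of-year of April 28, 1916: 119.
Day-of-year of September 18, 1926: 261.
1916 has 366 days, so 366 − 119 = 247 days remain in 1916.
Full years 1917–1925: 7 common + 2 leap = 7×365 + 2×366 = 3287 days.
Total: 247 + 3287 + 261 = 3795 days.
3795 mod 7 = 1, so 1 day after Friday is Saturday.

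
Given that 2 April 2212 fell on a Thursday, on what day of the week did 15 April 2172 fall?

Count forward from the earlier date (April 15, 2172) to the later (April 2, 2212):
From April 15, 2172 to April 15, 2211: 39 years, of which 8 contain a Feb 29 — 31×365 + 8×366 = 14243 days.
(2200 is not a leap year (divisible by 100 but not 400).)
April 2211: 30 − 15 = 15 days remain.
Then 11 full months totalling 336 days.
April 1–2, 2212: 2 days.
Residual: 353 days.
Total: 14596 days.
14596 mod 7 = 1, so 1 day before Thursday is Wednesday.

Wednesday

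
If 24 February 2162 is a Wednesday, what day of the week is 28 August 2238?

Day-of-year of February 24, 2162: 55.
Day-of-year of August 28, 2238: 240.
2162 has 365 days, so 365 − 55 = 310 days remain in 2162.
Full years 2163–2237: 57 common + 18 leap = 57×365 + 18×366 = 27393 days.
Total: 310 + 27393 + 240 = 27943 days.
27943 mod 7 = 6, so 6 days after Wednesday is Tuesday.

Tuesday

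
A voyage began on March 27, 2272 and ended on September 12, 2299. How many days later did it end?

Day-of-year of March 27, 2272: 87.
Day-of-year of September 12, 2299: 255.
2272 has 366 days, so 366 − 87 = 279 days remain in 2272.
Full years 2273–2298: 20 common + 6 leap = 20×365 + 6×366 = 9496 days.
Total: 279 + 9496 + 255 = 10030 days.

10030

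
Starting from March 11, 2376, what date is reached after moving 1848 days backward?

February 18, 2371

Count 1848 days before March 11, 2376:
February 18, 2371 → February 18, 2372: 365 days.
February 18, 2372 → February 18, 2373: 366 days (2372 is a leap year).
February 18, 2373 → February 18, 2374: 365 days.
February 18, 2374 → February 18, 2375: 365 days.
February 18, 2375 → February 18, 2376: 365 days.
February 2376: 29 − 18 = 11 days remain (2376 is a leap year, so February has 29 days).
March 1–11, 2376: 11 days.
Residual: 22 days.
Total: 1848 days.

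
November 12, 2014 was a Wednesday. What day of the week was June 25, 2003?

Wednesday

Count forward from the earlier date (June 25, 2003) to the later (November 12, 2014):
From June 25, 2003 to June 25, 2014: 11 years, of which 3 contain a Feb 29 — 8×365 + 3×366 = 4018 days.
June 2014: 30 − 25 = 5 days remain.
Then July (31), August (31), September (30), October (31): 31 + 31 + 30 + 31 = 123 days.
November 1–12, 2014: 12 days.
Residual: 140 days.
Total: 4158 days.
4158 is a multiple of 7, so June 25, 2003 falls on the same weekday: Wednesday.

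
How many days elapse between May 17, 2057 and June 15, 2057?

May 2057: 31 − 17 = 14 days remain.
June 1–15, 2057: 15 days.
Total: 14 + 15 = 29 days.

29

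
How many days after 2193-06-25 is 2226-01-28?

11904

From June 25, 2193 to June 25, 2225: 32 years, of which 7 contain a Feb 29 — 25×365 + 7×366 = 11687 days.
(2200 is not a leap year (divisible by 100 but not 400).)
June 2225: 30 − 25 = 5 days remain.
Then July (31), August (31), September (30), October (31), November (30), December (31): 31 + 31 + 30 + 31 + 30 + 31 = 184 days.
January 1–28, 2226: 28 days.
Residual: 217 days.
Total: 11904 days.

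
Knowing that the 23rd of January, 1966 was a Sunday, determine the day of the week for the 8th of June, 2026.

Monday

From January 23, 1966 to January 23, 2026: 60 years, of which 15 contain a Feb 29 — 45×365 + 15×366 = 21915 days.
(2000 is a leap year (divisible by 400).)
January 2026: 31 − 23 = 8 days remain.
Then February 2026 (28), March (31), April (30), May (31): 28 + 31 + 30 + 31 = 120 days.
June 1–8, 2026: 8 days.
Residual: 136 days.
Total: 22051 days.
22051 mod 7 = 1, so 1 day after Sunday is Monday.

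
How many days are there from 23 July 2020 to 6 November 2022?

836

Day-of-year of July 23, 2020: 205.
Day-of-year of November 6, 2022: 310.
2020 has 366 days, so 366 − 205 = 161 days remain in 2020.
Full years: 2021: 365. Sum = 365.
Total: 161 + 365 + 310 = 836 days.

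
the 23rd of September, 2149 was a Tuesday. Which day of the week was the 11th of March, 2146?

Count forward from the earlier date (March 11, 2146) to the later (September 23, 2149):
Day-of-year of March 11, 2146: 70.
Day-of-year of September 23, 2149: 266.
2146 has 365 days, so 365 − 70 = 295 days remain in 2146.
Full years: 2147: 365; 2148: 366. Sum = 731.
Total: 295 + 731 + 266 = 1292 days.
1292 mod 7 = 4, so 4 days before Tuesday is Friday.

Friday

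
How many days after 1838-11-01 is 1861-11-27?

8427

From November 1, 1838 to November 1, 1861: 23 years, of which 6 contain a Feb 29 — 17×365 + 6×366 = 8401 days.
Within November 1861: 27 − 1 = 26 days.
Total: 8427 days.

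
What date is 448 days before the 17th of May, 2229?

the 24th of February, 2228

Count 448 days before May 17, 2229:
Day-of-year of February 24, 2228: 55.
Day-of-year of May 17, 2229: 137.
2228 has 366 days, so 366 − 55 = 311 days remain in 2228.
Total: 311 + 137 = 448 days.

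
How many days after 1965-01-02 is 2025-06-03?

22067

Day-of-year of January 2, 1965: 2.
Day-of-year of June 3, 2025: 154.
1965 has 365 days, so 365 − 2 = 363 days remain in 1965.
Full years 1966–2024: 44 common + 15 leap = 44×365 + 15×366 = 21550 days.
Total: 363 + 21550 + 154 = 22067 days.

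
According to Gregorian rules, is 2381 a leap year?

No

2381 is not a leap year.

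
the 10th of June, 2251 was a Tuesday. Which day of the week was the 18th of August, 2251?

Monday

June 2251: 30 − 10 = 20 days remain.
Then July (31): 31 days.
August 1–18, 2251: 18 days.
Total: 20 + 31 + 18 = 69 days.
69 mod 7 = 6, so 6 days after Tuesday is Monday.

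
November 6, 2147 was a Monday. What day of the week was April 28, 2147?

Friday

Count forward from the earlier date (April 28, 2147) to the later (November 6, 2147):
April 2147: 30 − 28 = 2 days remain.
Then May (31), June (30), July (31), August (31), September (30), October (31): 31 + 30 + 31 + 31 + 30 + 31 = 184 days.
November 1–6, 2147: 6 days.
Total: 2 + 184 + 6 = 192 days.
192 mod 7 = 3, so 3 days before Monday is Friday.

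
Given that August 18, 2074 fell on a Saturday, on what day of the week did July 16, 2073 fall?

Count forward from the earlier date (July 16, 2073) to the later (August 18, 2074):
Day-of-year of July 16, 2073: 197.
Day-of-year of August 18, 2074: 230.
2073 has 365 days, so 365 − 197 = 168 days remain in 2073.
Total: 168 + 230 = 398 days.
398 mod 7 = 6, so 6 days before Saturday is Sunday.

Sunday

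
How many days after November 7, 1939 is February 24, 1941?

475

November 1939: 30 − 7 = 23 days remain.
Then 14 full months totalling 428 days.
February 1–24, 1941: 24 days (1941 is not a leap year).
Total: 23 + 428 + 24 = 475 days.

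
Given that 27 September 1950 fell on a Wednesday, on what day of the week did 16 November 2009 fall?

From September 27, 1950 to September 27, 2009: 59 years, of which 15 contain a Feb 29 — 44×365 + 15×366 = 21550 days.
(2000 is a leap year (divisible by 400).)
September 2009: 30 − 27 = 3 days remain.
Then October (31): 31 days.
November 1–16, 2009: 16 days.
Residual: 50 days.
Total: 21600 days.
21600 mod 7 = 5, so 5 days after Wednesday is Monday.

Monday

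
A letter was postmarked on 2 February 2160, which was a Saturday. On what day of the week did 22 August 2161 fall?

Saturday

Day-of-year of February 2, 2160: 33.
Day-of-year of August 22, 2161: 234.
2160 has 366 days, so 366 − 33 = 333 days remain in 2160.
Total: 333 + 234 = 567 days.
567 is a multiple of 7, so 22 August 2161 falls on the same weekday: Saturday.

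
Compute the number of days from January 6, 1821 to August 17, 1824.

January 6, 1821 → January 6, 1822: 365 days.
January 6, 1822 → January 6, 1823: 365 days.
January 6, 1823 → January 6, 1824: 365 days.
January 1824: 31 − 6 = 25 days remain.
Then February 1824 (29), March (31), April (30), May (31), June (30), July (31): 29 + 31 + 30 + 31 + 30 + 31 = 182 days.
August 1–17, 1824: 17 days.
Residual: 224 days.
Total: 1319 days.

1319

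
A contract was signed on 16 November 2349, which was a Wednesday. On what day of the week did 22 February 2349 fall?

Tuesday

Count forward from the earlier date (February 22, 2349) to the later (November 16, 2349):
February 2349: 28 − 22 = 6 days remain (2349 is not a leap year, so February has 28 days).
Then March (31), April (30), May (31), June (30), July (31), August (31), September (30), October (31): 31 + 30 + 31 + 30 + 31 + 31 + 30 + 31 = 245 days.
November 1–16, 2349: 16 days.
Total: 6 + 245 + 16 = 267 days.
267 mod 7 = 1, so 1 day before Wednesday is Tuesday.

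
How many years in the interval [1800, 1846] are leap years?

Years divisible by 4 in [1800, 1846]: 1800, 1804, 1808, 1812, 1816, 1820, 1824, 1828, 1832, 1836, 1840, 1844.
Of these, 1800 is divisible by 100 but not 400, so not leap.
Leap years: 12 − 1 = 11.

11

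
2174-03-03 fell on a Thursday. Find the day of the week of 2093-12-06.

Sunday

Count forward from the earlier date (December 6, 2093) to the later (March 3, 2174):
Day-of-year of December 6, 2093: 340.
Day-of-year of March 3, 2174: 62.
2093 has 365 days, so 365 − 340 = 25 days remain in 2093.
Full years 2094–2173: 61 common + 19 leap = 61×365 + 19×366 = 29219 days.
Total: 25 + 29219 + 62 = 29306 days.
29306 mod 7 = 4, so 4 days before Thursday is Sunday.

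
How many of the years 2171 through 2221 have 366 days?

12

Years divisible by 4: 2172, 2176, …, 2220 — 13 in all.
Of these, 2200 is divisible by 100 but not 400, so not leap.
Leap years: 13 − 1 = 12.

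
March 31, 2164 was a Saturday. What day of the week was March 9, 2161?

Count forward from the earlier date (March 9, 2161) to the later (March 31, 2164):
Day-of-year of March 9, 2161: 68.
Day-of-year of March 31, 2164: 91.
2161 has 365 days, so 365 − 68 = 297 days remain in 2161.
Full years: 2162: 365; 2163: 365. Sum = 730.
Total: 297 + 730 + 91 = 1118 days.
1118 mod 7 = 5, so 5 days before Saturday is Monday.

Monday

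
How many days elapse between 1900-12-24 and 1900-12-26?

Within December 1900: 26 − 24 = 2 days.

2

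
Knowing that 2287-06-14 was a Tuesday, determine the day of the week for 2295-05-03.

Friday

Day-of-year of June 14, 2287: 165.
Day-of-year of May 3, 2295: 123.
2287 has 365 days, so 365 − 165 = 200 days remain in 2287.
Full years 2288–2294: 5 common + 2 leap = 5×365 + 2×366 = 2557 days.
Total: 200 + 2557 + 123 = 2880 days.
2880 mod 7 = 3, so 3 days after Tuesday is Friday.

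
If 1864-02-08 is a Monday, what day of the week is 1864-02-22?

Within February 1864: 22 − 8 = 14 days.
14 is a multiple of 7, so 1864-02-22 falls on the same weekday: Monday.

Monday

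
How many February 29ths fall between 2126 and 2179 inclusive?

13

Years divisible by 4: 2128, 2132, …, 2176 — 13 in all.
No century exceptions apply. Count: 13.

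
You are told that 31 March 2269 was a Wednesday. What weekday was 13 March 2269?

Saturday

Count forward from the earlier date (March 13, 2269) to the later (March 31, 2269):
Within March 2269: 31 − 13 = 18 days.
18 mod 7 = 4, so 4 days before Wednesday is Saturday.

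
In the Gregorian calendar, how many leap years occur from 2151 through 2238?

Years divisible by 4: 2152, 2156, …, 2236 — 22 in all.
Of these, 2200 is divisible by 100 but not 400, so not leap.
Leap years: 22 − 1 = 21.

21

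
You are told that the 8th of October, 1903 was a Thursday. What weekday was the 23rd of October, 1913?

Thursday

Day-of-year of October 8, 1903: 281.
Day-of-year of October 23, 1913: 296.
1903 has 365 days, so 365 − 281 = 84 days remain in 1903.
Full years 1904–1912: 6 common + 3 leap = 6×365 + 3×366 = 3288 days.
Total: 84 + 3288 + 296 = 3668 days.
3668 is a multiple of 7, so the 23rd of October, 1913 falls on the same weekday: Thursday.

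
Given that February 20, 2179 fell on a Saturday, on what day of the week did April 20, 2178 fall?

Monday

Count forward from the earlier date (April 20, 2178) to the later (February 20, 2179):
April 2178: 30 − 20 = 10 days remain.
Then 9 full months totalling 276 days.
February 1–20, 2179: 20 days (2179 is not a leap year).
Total: 10 + 276 + 20 = 306 days.
306 mod 7 = 5, so 5 days before Saturday is Monday.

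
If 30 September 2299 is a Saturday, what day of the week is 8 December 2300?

September 30, 2299 → September 30, 2300: 365 days (2300 is not a leap year (divisible by 100 but not 400)).
September 2300: 30 − 30 = 0 days remain.
Then October (31), November (30): 31 + 30 = 61 days.
December 1–8, 2300: 8 days.
Residual: 69 days.
Total: 434 days.
434 is a multiple of 7, so 8 December 2300 falls on the same weekday: Saturday.

Saturday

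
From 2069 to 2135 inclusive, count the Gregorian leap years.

Years divisible by 4: 2072, 2076, …, 2132 — 16 in all.
Of these, 2100 is divisible by 100 but not 400, so not leap.
Leap years: 16 − 1 = 15.

15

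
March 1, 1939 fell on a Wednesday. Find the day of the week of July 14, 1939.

Friday

March 1939: 31 − 1 = 30 days remain.
Then April (30), May (31), June (30): 30 + 31 + 30 = 91 days.
July 1–14, 1939: 14 days.
Total: 30 + 91 + 14 = 135 days.
135 mod 7 = 2, so 2 days after Wednesday is Friday.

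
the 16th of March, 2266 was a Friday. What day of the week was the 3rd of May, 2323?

Thursday

Day-of-year of March 16, 2266: 75.
Day-of-year of May 3, 2323: 123.
2266 has 365 days, so 365 − 75 = 290 days remain in 2266.
Full years 2267–2322: 43 common + 13 leap = 43×365 + 13×366 = 20453 days.
Total: 290 + 20453 + 123 = 20866 days.
20866 mod 7 = 6, so 6 days after Friday is Thursday.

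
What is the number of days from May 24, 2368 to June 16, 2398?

From May 24, 2368 to May 24, 2398: 30 years, of which 7 contain a Feb 29 — 23×365 + 7×366 = 10957 days.
May 2398: 31 − 24 = 7 days remain.
June 1–16, 2398: 16 days.
Residual: 23 days.
Total: 10980 days.

10980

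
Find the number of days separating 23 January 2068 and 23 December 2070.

Day-of-year of January 23, 2068: 23.
Day-of-year of December 23, 2070: 357.
2068 has 366 days, so 366 − 23 = 343 days remain in 2068.
Full years: 2069: 365. Sum = 365.
Total: 343 + 365 + 357 = 1065 days.

1065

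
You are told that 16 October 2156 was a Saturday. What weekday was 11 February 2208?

Day-of-year of October 16, 2156: 290.
Day-of-year of February 11, 2208: 42.
2156 has 366 days, so 366 − 290 = 76 days remain in 2156.
Full years 2157–2207: 40 common + 11 leap = 40×365 + 11×366 = 18626 days.
Total: 76 + 18626 + 42 = 18744 days.
18744 mod 7 = 5, so 5 days after Saturday is Thursday.

Thursday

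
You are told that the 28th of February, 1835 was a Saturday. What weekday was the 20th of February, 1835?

Friday

Count forward from the earlier date (February 20, 1835) to the later (February 28, 1835):
Within February 1835: 28 − 20 = 8 days.
8 mod 7 = 1, so 1 day before Saturday is Friday.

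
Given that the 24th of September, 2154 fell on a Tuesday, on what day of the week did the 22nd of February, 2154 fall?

Count forward from the earlier date (February 22, 2154) to the later (September 24, 2154):
February 2154: 28 − 22 = 6 days remain (2154 is not a leap year, so February has 28 days).
Then March (31), April (30), May (31), June (30), July (31), August (31): 31 + 30 + 31 + 30 + 31 + 31 = 184 days.
September 1–24, 2154: 24 days.
Total: 6 + 184 + 24 = 214 days.
214 mod 7 = 4, so 4 days before Tuesday is Friday.

Friday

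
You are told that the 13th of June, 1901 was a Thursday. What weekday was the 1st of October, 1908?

From June 13, 1901 to June 13, 1908: 7 years, of which 2 contain a Feb 29 — 5×365 + 2×366 = 2557 days.
June 1908: 30 − 13 = 17 days remain.
Then July (31), August (31), September (30): 31 + 31 + 30 = 92 days.
October 1, 1908: 1 day.
Residual: 110 days.
Total: 2667 days.
2667 is a multiple of 7, so the 1st of October, 1908 falls on the same weekday: Thursday.

Thursday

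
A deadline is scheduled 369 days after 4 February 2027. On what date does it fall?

8 February 2028

Count 369 days after February 4, 2027:
Day-of-year of February 4, 2027: 35.
Day-of-year of February 8, 2028: 39.
2027 has 365 days, so 365 − 35 = 330 days remain in 2027.
Total: 330 + 39 = 369 days.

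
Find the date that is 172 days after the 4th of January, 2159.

the 25th of June, 2159

Count 172 days after January 4, 2159:
January 2159: 31 − 4 = 27 days remain.
Then February 2159 (28), March (31), April (30), May (31): 28 + 31 + 30 + 31 = 120 days.
June 1–25, 2159: 25 days.
Total: 27 + 120 + 25 = 172 days.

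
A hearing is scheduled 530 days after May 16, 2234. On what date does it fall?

October 28, 2235

Count 530 days after May 16, 2234:
Day-of-year of May 16, 2234: 136.
Day-of-year of October 28, 2235: 301.
2234 has 365 days, so 365 − 136 = 229 days remain in 2234.
Total: 229 + 301 = 530 days.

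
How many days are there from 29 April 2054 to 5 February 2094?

14527

Day-of-year of April 29, 2054: 119.
Day-of-year of February 5, 2094: 36.
2054 has 365 days, so 365 − 119 = 246 days remain in 2054.
Full years 2055–2093: 29 common + 10 leap = 29×365 + 10×366 = 14245 days.
Total: 246 + 14245 + 36 = 14527 days.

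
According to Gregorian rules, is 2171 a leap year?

No

2171 is not a leap year.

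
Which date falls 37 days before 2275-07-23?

2275-06-16

Count 37 days before July 23, 2275:
June 2275: 30 − 16 = 14 days remain.
July 1–23, 2275: 23 days.
Total: 14 + 23 = 37 days.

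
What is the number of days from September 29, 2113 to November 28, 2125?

4443

From September 29, 2113 to September 29, 2125: 12 years, of which 3 contain a Feb 29 — 9×365 + 3×366 = 4383 days.
September 2125: 30 − 29 = 1 day remains.
Then October (31): 31 days.
November 1–28, 2125: 28 days.
Residual: 60 days.
Total: 4443 days.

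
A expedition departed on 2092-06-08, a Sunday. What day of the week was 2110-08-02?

From June 8, 2092 to June 8, 2110: 18 years, of which 3 contain a Feb 29 — 15×365 + 3×366 = 6573 days.
(2100 is not a leap year (divisible by 100 but not 400).)
June 2110: 30 − 8 = 22 days remain.
Then July (31): 31 days.
August 1–2, 2110: 2 days.
Residual: 55 days.
Total: 6628 days.
6628 mod 7 = 6, so 6 days after Sunday is Saturday.

Saturday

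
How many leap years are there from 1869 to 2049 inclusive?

Years divisible by 4: 1872, 1876, …, 2048 — 45 in all.
Of these, 1900 is divisible by 100 but not 400, so not leap.
2000 is divisible by 400, so still leap.
Leap years: 45 − 1 = 44.

44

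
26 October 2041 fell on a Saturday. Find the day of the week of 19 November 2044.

Saturday

Day-of-year of October 26, 2041: 299.
Day-of-year of November 19, 2044: 324.
2041 has 365 days, so 365 − 299 = 66 days remain in 2041.
Full years: 2042: 365; 2043: 365. Sum = 730.
Total: 66 + 730 + 324 = 1120 days.
1120 is a multiple of 7, so 19 November 2044 falls on the same weekday: Saturday.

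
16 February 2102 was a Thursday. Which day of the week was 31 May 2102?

Wednesday

February 2102: 28 − 16 = 12 days remain (2102 is not a leap year, so February has 28 days).
Then March (31), April (30): 31 + 30 = 61 days.
May 1–31, 2102: 31 days.
Total: 12 + 61 + 31 = 104 days.
104 mod 7 = 6, so 6 days after Thursday is Wednesday.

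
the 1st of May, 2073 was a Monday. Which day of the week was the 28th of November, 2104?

Day-of-year of May 1, 2073: 121.
Day-of-year of November 28, 2104: 333.
2073 has 365 days, so 365 − 121 = 244 days remain in 2073.
Full years 2074–2103: 24 common + 6 leap = 24×365 + 6×366 = 10956 days.
Total: 244 + 10956 + 333 = 11533 days.
11533 mod 7 = 4, so 4 days after Monday is Friday.

Friday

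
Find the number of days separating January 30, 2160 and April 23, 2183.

8484

From January 30, 2160 to January 30, 2183: 23 years, of which 6 contain a Feb 29 — 17×365 + 6×366 = 8401 days.
January 2183: 31 − 30 = 1 day remains.
Then February 2183 (28), March (31): 28 + 31 = 59 days.
April 1–23, 2183: 23 days.
Residual: 83 days.
Total: 8484 days.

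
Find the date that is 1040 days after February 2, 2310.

December 8, 2312

Count 1040 days after February 2, 2310:
February 2, 2310 → February 2, 2311: 365 days.
February 2, 2311 → February 2, 2312: 365 days.
February 2312: 29 − 2 = 27 days remain (2312 is a leap year, so February has 29 days).
Then 9 full months totalling 275 days.
December 1–8, 2312: 8 days.
Residual: 310 days.
Total: 1040 days.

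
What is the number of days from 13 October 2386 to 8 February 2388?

483

Day-of-year of October 13, 2386: 286.
Day-of-year of February 8, 2388: 39.
2386 has 365 days, so 365 − 286 = 79 days remain in 2386.
Full years: 2387: 365. Sum = 365.
Total: 79 + 365 + 39 = 483 days.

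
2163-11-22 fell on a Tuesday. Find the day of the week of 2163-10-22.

Saturday

Count forward from the earlier date (October 22, 2163) to the later (November 22, 2163):
October 2163: 31 − 22 = 9 days remain.
November 1–22, 2163: 22 days.
Total: 9 + 22 = 31 days.
31 mod 7 = 3, so 3 days before Tuesday is Saturday.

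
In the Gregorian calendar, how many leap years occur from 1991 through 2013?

6

Years divisible by 4 in [1991, 2013]: 1992, 1996, 2000, 2004, 2008, 2012.
2000 is divisible by 400, so still leap.
No century exceptions apply. Count: 6.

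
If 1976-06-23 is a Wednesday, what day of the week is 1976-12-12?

June 1976: 30 − 23 = 7 days remain.
Then July (31), August (31), September (30), October (31), November (30): 31 + 31 + 30 + 31 + 30 = 153 days.
December 1–12, 1976: 12 days.
Total: 7 + 153 + 12 = 172 days.
172 mod 7 = 4, so 4 days after Wednesday is Sunday.

Sunday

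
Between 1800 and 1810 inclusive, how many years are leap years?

Years divisible by 4 in [1800, 1810]: 1800, 1804, 1808.
Of these, 1800 is divisible by 100 but not 400, so not leap.
Leap years: 3 − 1 = 2.

2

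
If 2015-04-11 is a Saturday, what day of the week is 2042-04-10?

From April 11, 2015 to April 11, 2041: 26 years, of which 7 contain a Feb 29 — 19×365 + 7×366 = 9497 days.
April 2041: 30 − 11 = 19 days remain.
Then 11 full months totalling 335 days.
April 1–10, 2042: 10 days.
Residual: 364 days.
Total: 9861 days.
9861 mod 7 = 5, so 5 days after Saturday is Thursday.

Thursday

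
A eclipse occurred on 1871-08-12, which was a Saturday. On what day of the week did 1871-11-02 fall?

Thursday

August 1871: 31 − 12 = 19 days remain.
Then September (30), October (31): 30 + 31 = 61 days.
November 1–2, 1871: 2 days.
Total: 19 + 61 + 2 = 82 days.
82 mod 7 = 5, so 5 days after Saturday is Thursday.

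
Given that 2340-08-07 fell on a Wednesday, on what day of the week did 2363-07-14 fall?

Day-of-year of August 7, 2340: 220.
Day-of-year of July 14, 2363: 195.
2340 has 366 days, so 366 − 220 = 146 days remain in 2340.
Full years 2341–2362: 17 common + 5 leap = 17×365 + 5×366 = 8035 days.
Total: 146 + 8035 + 195 = 8376 days.
8376 mod 7 = 4, so 4 days after Wednesday is Sunday.

Sunday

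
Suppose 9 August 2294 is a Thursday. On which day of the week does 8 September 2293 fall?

Friday

Count forward from the earlier date (September 8, 2293) to the later (August 9, 2294):
September 2293: 30 − 8 = 22 days remain.
Then 10 full months totalling 304 days.
August 1–9, 2294: 9 days.
Total: 22 + 304 + 9 = 335 days.
335 mod 7 = 6, so 6 days before Thursday is Friday.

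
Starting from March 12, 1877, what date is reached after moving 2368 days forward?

September 5, 1883

Count 2368 days after March 12, 1877:
March 12, 1877 → March 12, 1878: 365 days.
March 12, 1878 → March 12, 1879: 365 days.
March 12, 1879 → March 12, 1880: 366 days (1880 is a leap year).
March 12, 1880 → March 12, 1881: 365 days.
March 12, 1881 → March 12, 1882: 365 days.
March 12, 1882 → March 12, 1883: 365 days.
March 1883: 31 − 12 = 19 days remain.
Then April (30), May (31), June (30), July (31), August (31): 30 + 31 + 30 + 31 + 31 = 153 days.
September 1–5, 1883: 5 days.
Residual: 177 days.
Total: 2368 days.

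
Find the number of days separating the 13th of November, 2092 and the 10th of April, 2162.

25349

Day-of-year of November 13, 2092: 318.
Day-of-year of April 10, 2162: 100.
2092 has 366 days, so 366 − 318 = 48 days remain in 2092.
Full years 2093–2161: 53 common + 16 leap = 53×365 + 16×366 = 25201 days.
Total: 48 + 25201 + 100 = 25349 days.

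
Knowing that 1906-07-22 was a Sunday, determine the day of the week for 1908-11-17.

Day-of-year of July 22, 1906: 203.
Day-of-year of November 17, 1908: 322.
1906 has 365 days, so 365 − 203 = 162 days remain in 1906.
Full years: 1907: 365. Sum = 365.
Total: 162 + 365 + 322 = 849 days.
849 mod 7 = 2, so 2 days after Sunday is Tuesday.

Tuesday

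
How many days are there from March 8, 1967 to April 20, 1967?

43

March 1967: 31 − 8 = 23 days remain.
April 1–20, 1967: 20 days.
Total: 23 + 20 = 43 days.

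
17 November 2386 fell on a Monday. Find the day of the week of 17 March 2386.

Count forward from the earlier date (March 17, 2386) to the later (November 17, 2386):
March 2386: 31 − 17 = 14 days remain.
Then April (30), May (31), June (30), July (31), August (31), September (30), October (31): 30 + 31 + 30 + 31 + 31 + 30 + 31 = 214 days.
November 1–17, 2386: 17 days.
Total: 14 + 214 + 17 = 245 days.
245 is a multiple of 7, so 17 March 2386 falls on the same weekday: Monday.

Monday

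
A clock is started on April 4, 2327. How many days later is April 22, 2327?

18

Within April 2327: 22 − 4 = 18 days.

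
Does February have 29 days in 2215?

No

2215 is not a leap year.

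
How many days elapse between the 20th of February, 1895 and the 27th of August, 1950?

20276

From February 20, 1895 to February 20, 1950: 55 years, of which 13 contain a Feb 29 — 42×365 + 13×366 = 20088 days.
(1900 is not a leap year (divisible by 100 but not 400).)
February 1950: 28 − 20 = 8 days remain (1950 is not a leap year, so February has 28 days).
Then March (31), April (30), May (31), June (30), July (31): 31 + 30 + 31 + 30 + 31 = 153 days.
August 1–27, 1950: 27 days.
Residual: 188 days.
Total: 20276 days.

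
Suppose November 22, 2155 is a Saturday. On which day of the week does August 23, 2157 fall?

Tuesday

Day-of-year of November 22, 2155: 326.
Day-of-year of August 23, 2157: 235.
2155 has 365 days, so 365 − 326 = 39 days remain in 2155.
Full years: 2156: 366. Sum = 366.
Total: 39 + 366 + 235 = 640 days.
640 mod 7 = 3, so 3 days after Saturday is Tuesday.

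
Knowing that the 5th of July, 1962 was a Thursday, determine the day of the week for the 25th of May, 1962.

Friday

Count forward from the earlier date (May 25, 1962) to the later (July 5, 1962):
May 1962: 31 − 25 = 6 days remain.
Then June (30): 30 days.
July 1–5, 1962: 5 days.
Total: 6 + 30 + 5 = 41 days.
41 mod 7 = 6, so 6 days before Thursday is Friday.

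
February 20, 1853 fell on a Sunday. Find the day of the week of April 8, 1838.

Sunday

Count forward from the earlier date (April 8, 1838) to the later (February 20, 1853):
From April 8, 1838 to April 8, 1852: 14 years, of which 4 contain a Feb 29 — 10×365 + 4×366 = 5114 days.
April 1852: 30 − 8 = 22 days remain.
Then 9 full months totalling 276 days.
February 1–20, 1853: 20 days (1853 is not a leap year).
Residual: 318 days.
Total: 5432 days.
5432 is a multiple of 7, so April 8, 1838 falls on the same weekday: Sunday.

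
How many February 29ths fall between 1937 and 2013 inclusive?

19

Years divisible by 4: 1940, 1944, …, 2012 — 19 in all.
2000 is divisible by 400, so still leap.
No century exceptions apply. Count: 19.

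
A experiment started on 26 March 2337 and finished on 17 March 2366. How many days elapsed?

Day-of-year of March 26, 2337: 85.
Day-of-year of March 17, 2366: 76.
2337 has 365 days, so 365 − 85 = 280 days remain in 2337.
Full years 2338–2365: 21 common + 7 leap = 21×365 + 7×366 = 10227 days.
Total: 280 + 10227 + 76 = 10583 days.

10583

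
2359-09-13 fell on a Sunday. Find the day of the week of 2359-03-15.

Sunday

Count forward from the earlier date (March 15, 2359) to the later (September 13, 2359):
March 2359: 31 − 15 = 16 days remain.
Then April (30), May (31), June (30), July (31), August (31): 30 + 31 + 30 + 31 + 31 = 153 days.
September 1–13, 2359: 13 days.
Total: 16 + 153 + 13 = 182 days.
182 is a multiple of 7, so 2359-03-15 falls on the same weekday: Sunday.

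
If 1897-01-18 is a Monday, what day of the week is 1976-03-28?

Day-of-year of January 18, 1897: 18.
Day-of-year of March 28, 1976: 88.
1897 has 365 days, so 365 − 18 = 347 days remain in 1897.
Full years 1898–1975: 60 common + 18 leap = 60×365 + 18×366 = 28488 days.
Total: 347 + 28488 + 88 = 28923 days.
28923 mod 7 = 6, so 6 days after Monday is Sunday.

Sunday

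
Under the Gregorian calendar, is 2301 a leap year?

2301 is not a leap year.

No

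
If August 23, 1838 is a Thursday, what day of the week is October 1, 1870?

Day-of-year of August 23, 1838: 235.
Day-of-year of October 1, 1870: 274.
1838 has 365 days, so 365 − 235 = 130 days remain in 1838.
Full years 1839–1869: 23 common + 8 leap = 23×365 + 8×366 = 11323 days.
Total: 130 + 11323 + 274 = 11727 days.
11727 mod 7 = 2, so 2 days after Thursday is Saturday.

Saturday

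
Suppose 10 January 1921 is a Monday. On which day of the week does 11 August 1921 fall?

Thursday

January 1921: 31 − 10 = 21 days remain.
Then February 1921 (28), March (31), April (30), May (31), June (30), July (31): 28 + 31 + 30 + 31 + 30 + 31 = 181 days.
August 1–11, 1921: 11 days.
Total: 21 + 181 + 11 = 213 days.
213 mod 7 = 3, so 3 days after Monday is Thursday.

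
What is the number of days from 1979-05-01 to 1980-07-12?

438

Day-of-year of May 1, 1979: 121.
Day-of-year of July 12, 1980: 194.
1979 has 365 days, so 365 − 121 = 244 days remain in 1979.
Total: 244 + 194 = 438 days.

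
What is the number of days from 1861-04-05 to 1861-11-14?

April 1861: 30 − 5 = 25 days remain.
Then May (31), June (30), July (31), August (31), September (30), October (31): 31 + 30 + 31 + 31 + 30 + 31 = 184 days.
November 1–14, 1861: 14 days.
Total: 25 + 184 + 14 = 223 days.

223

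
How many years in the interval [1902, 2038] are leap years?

Years divisible by 4: 1904, 1908, …, 2036 — 34 in all.
2000 is divisible by 400, so still leap.
No century exceptions apply. Count: 34.

34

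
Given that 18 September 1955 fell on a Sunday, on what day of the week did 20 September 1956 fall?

Thursday

September 18, 1955 → September 18, 1956: 366 days (1956 is a leap year).
Within September 1956: 20 − 18 = 2 days.
Total: 368 days.
368 mod 7 = 4, so 4 days after Sunday is Thursday.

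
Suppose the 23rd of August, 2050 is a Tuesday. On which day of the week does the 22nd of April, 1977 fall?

Friday

Count forward from the earlier date (April 22, 1977) to the later (August 23, 2050):
From April 22, 1977 to April 22, 2050: 73 years, of which 18 contain a Feb 29 — 55×365 + 18×366 = 26663 days.
(2000 is a leap year (divisible by 400).)
April 2050: 30 − 22 = 8 days remain.
Then May (31), June (30), July (31): 31 + 30 + 31 = 92 days.
August 1–23, 2050: 23 days.
Residual: 123 days.
Total: 26786 days.
26786 mod 7 = 4, so 4 days before Tuesday is Friday.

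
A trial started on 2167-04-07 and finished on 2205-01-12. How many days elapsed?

13794

Day-of-year of April 7, 2167: 97.
Day-of-year of January 12, 2205: 12.
2167 has 365 days, so 365 − 97 = 268 days remain in 2167.
Full years 2168–2204: 28 common + 9 leap = 28×365 + 9×366 = 13514 days.
Total: 268 + 13514 + 12 = 13794 days.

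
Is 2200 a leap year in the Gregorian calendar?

2200 is not a leap year (divisible by 100 but not 400).

No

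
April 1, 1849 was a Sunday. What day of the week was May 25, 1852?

Day-of-year of April 1, 1849: 91.
Day-of-year of May 25, 1852: 146.
1849 has 365 days, so 365 − 91 = 274 days remain in 1849.
Full years: 1850: 365; 1851: 365. Sum = 730.
Total: 274 + 730 + 146 = 1150 days.
1150 mod 7 = 2, so 2 days after Sunday is Tuesday.

Tuesday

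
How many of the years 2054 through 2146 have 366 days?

Years divisible by 4: 2056, 2060, …, 2144 — 23 in all.
Of these, 2100 is divisible by 100 but not 400, so not leap.
Leap years: 23 − 1 = 22.

22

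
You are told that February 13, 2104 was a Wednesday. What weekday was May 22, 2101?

Count forward from the earlier date (May 22, 2101) to the later (February 13, 2104):
May 22, 2101 → May 22, 2102: 365 days.
May 22, 2102 → May 22, 2103: 365 days.
May 2103: 31 − 22 = 9 days remain.
Then June (30), July (31), August (31), September (30), October (31), November (30), December (31), January (31): 30 + 31 + 31 + 30 + 31 + 30 + 31 + 31 = 245 days.
February 1–13, 2104: 13 days (2104 is a leap year).
Residual: 267 days.
Total: 997 days.
997 mod 7 = 3, so 3 days before Wednesday is Sunday.

Sunday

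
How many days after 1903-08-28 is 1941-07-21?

13842

From August 28, 1903 to August 28, 1940: 37 years, of which 10 contain a Feb 29 — 27×365 + 10×366 = 13515 days.
August 1940: 31 − 28 = 3 days remain.
Then 10 full months totalling 303 days.
July 1–21, 1941: 21 days.
Residual: 327 days.
Total: 13842 days.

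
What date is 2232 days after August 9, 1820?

September 19, 1826

Count 2232 days after August 9, 1820:
August 9, 1820 → August 9, 1821: 365 days.
August 9, 1821 → August 9, 1822: 365 days.
August 9, 1822 → August 9, 1823: 365 days.
August 9, 1823 → August 9, 1824: 366 days (1824 is a leap year).
August 9, 1824 → August 9, 1825: 365 days.
August 9, 1825 → August 9, 1826: 365 days.
August 1826: 31 − 9 = 22 days remain.
September 1–19, 1826: 19 days.
Residual: 41 days.
Total: 2232 days.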